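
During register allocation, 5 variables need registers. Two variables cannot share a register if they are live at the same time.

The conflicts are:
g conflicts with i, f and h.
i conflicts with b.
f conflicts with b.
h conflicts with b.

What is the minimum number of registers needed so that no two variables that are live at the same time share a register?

g and h conflict, so at least 2 registers are needed.
2 registers suffice: register 1 → {g, b}; register 2 → {i, f, h}. Each listed conflict is separated.

2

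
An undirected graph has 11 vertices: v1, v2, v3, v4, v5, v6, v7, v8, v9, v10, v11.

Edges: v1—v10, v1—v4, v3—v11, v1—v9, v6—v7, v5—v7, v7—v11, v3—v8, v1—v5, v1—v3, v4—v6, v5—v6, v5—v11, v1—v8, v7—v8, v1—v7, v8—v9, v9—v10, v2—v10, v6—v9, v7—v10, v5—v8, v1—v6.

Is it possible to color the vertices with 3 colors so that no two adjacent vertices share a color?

No

v1, v5, v7, v8 form a clique, so at least 4 colors are needed.
So 3 colors are not enough.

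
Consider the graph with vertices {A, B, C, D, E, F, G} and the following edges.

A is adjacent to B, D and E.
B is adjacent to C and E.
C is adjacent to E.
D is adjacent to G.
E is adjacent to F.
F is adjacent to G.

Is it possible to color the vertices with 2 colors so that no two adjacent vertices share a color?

No

B, C, E are mutually adjacent, so at least 3 colors are needed.
So 2 colors are not enough.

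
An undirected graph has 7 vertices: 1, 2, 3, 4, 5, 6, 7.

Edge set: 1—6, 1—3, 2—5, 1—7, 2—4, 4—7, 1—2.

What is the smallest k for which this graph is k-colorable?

2

1 and 6 are adjacent, so at least 2 colors are needed.
2 colors suffice: color a → {1, 4, 5}; color b → {2, 3, 6, 7}. Every edge joins two different colors.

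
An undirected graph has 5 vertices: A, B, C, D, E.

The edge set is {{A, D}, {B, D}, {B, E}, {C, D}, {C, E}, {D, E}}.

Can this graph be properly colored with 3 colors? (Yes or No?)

Yes

The chromatic number is 3. C, D, E are mutually adjacent, so at least 3 colors are needed.
3 colors suffice: A=2, B=3, C=3, D=1, E=2.
That is already a proper 3-coloring.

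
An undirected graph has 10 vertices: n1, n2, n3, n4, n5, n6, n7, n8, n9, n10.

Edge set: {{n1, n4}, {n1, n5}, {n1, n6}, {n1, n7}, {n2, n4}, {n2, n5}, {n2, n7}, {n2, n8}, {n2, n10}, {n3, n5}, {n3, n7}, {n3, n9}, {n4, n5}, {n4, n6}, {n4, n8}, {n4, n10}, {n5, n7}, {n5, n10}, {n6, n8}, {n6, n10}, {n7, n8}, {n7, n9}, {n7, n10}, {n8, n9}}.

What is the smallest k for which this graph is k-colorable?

n2, n5, n7, n10 are mutually adjacent (a clique of size 4), so at least 4 colors are needed.
4 colors suffice: n1=G, n2=Y, n3=Y, n4=R, n5=B, n6=Y, n7=R, n8=B, n9=G, n10=G. Each edge has distinct colors on its endpoints.

4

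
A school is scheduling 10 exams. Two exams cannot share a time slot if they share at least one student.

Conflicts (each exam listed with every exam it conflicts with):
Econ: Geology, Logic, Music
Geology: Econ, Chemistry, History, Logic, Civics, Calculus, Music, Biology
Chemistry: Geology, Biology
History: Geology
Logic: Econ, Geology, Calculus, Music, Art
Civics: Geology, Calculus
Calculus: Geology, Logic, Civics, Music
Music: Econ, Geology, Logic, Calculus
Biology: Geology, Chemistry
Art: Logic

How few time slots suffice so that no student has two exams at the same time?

4

Geology, Logic, Calculus, Music all conflict with each other, so at least 4 time slots are needed.
4 time slots suffice: Econ=3, Geology=1, Chemistry=3, History=2, Logic=2, Civics=2, Calculus=3, Music=4, Biology=2, Art=1. No two conflicting exams share a time slot.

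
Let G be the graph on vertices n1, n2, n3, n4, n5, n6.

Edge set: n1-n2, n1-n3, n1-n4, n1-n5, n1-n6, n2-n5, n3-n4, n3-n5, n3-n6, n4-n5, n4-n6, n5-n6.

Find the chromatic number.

5

n1, n3, n4, n5, n6 are pairwise adjacent (a clique of size 5), so at least 5 colors are needed.
5 colors suffice: color 1 → {n1}; color 2 → {n5}; color 3 → {n2, n4}; color 4 → {n6}; color 5 → {n3}. No two adjacent vertices share a color.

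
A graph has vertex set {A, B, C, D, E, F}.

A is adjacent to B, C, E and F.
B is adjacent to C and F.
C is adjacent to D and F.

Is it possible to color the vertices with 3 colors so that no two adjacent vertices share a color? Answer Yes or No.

A, B, C, F are pairwise adjacent (a clique of size 4), so at least 4 colors are needed.
So 3 colors are not enough.

No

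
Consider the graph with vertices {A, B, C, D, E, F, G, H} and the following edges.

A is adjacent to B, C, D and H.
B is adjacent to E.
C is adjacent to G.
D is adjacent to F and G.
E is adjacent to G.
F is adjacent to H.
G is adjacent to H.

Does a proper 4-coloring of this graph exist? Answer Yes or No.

Yes

The chromatic number is 3. The cycle A-B-E-G-H-A has odd length 5, so it cannot be 2-colored; at least 3 colors are needed.
3 colors suffice: color 1 → {A, F, G}; color 2 → {C, D, E, H}; color 3 → {B}.
Since 4 ≥ 3, a proper 4-coloring certainly exists.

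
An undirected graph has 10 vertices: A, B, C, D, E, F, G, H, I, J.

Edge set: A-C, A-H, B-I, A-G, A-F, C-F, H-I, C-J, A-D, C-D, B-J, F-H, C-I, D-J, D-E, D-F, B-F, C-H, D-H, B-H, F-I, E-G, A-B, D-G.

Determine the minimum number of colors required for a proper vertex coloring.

5

A, C, D, F, H form a clique, so at least 5 colors are needed.
5 colors suffice: color 1 → {B, D}; color 2 → {G, H, J}; color 3 → {C, E}; color 4 → {F}; color 5 → {A, I}. Each edge has distinct colors on its endpoints.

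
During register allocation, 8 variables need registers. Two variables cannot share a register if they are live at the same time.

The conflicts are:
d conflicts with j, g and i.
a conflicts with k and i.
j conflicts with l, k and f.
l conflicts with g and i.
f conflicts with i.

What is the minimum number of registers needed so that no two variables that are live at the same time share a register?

3

The cycle a-i-l-j-k-a has odd length 5, so it cannot be 2-colored; at least 3 registers are needed.
3 registers suffice: register 1 → {j, g, i}; register 2 → {d, a, l, f}; register 3 → {k}. No two conflicting variables share a register.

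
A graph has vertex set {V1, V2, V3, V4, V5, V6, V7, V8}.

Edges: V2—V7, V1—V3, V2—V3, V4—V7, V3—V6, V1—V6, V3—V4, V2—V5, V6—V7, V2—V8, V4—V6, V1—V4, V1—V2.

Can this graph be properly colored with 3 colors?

No

V1, V3, V4, V6 are pairwise adjacent (a clique of size 4), so at least 4 colors are needed.
So 3 colors are not enough.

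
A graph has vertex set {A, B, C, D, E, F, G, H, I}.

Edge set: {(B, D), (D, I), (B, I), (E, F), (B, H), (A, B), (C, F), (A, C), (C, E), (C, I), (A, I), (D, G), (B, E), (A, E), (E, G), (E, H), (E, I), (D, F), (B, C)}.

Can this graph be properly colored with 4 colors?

No

A, B, C, E, I are mutually adjacent (a clique of size 5), so at least 5 colors are needed.
So 4 colors are not enough.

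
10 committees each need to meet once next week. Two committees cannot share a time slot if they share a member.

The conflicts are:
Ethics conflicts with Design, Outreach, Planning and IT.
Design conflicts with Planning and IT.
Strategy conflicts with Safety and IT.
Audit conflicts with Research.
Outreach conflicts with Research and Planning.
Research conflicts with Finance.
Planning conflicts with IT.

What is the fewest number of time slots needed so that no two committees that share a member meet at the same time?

4

Ethics, Design, Planning, IT are mutually in conflict, so at least 4 time slots are needed.
A valid assignment using 4 time slots: Ethics=1, Design=4, Strategy=1, Safety=2, Audit=2, Outreach=2, Research=1, Planning=3, IT=2, Finance=2. No two conflicting committees share a time slot.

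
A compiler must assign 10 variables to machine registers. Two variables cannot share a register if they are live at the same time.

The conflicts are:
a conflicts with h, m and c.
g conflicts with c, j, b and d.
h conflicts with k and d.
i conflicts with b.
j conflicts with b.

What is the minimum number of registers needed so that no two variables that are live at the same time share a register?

3

g, j, b pairwise conflict, so at least 3 registers are needed.
A valid assignment using 3 registers: a=1, g=1, h=2, m=2, k=1, c=2, i=1, j=3, b=2, d=3. No two conflicting variables share a register.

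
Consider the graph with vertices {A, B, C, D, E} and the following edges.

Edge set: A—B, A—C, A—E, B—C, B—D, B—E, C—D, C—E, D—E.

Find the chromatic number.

B, C, D, E are mutually adjacent (a clique of size 4), so at least 4 colors are needed.
4 colors suffice: color 1 → {E}; color 2 → {C}; color 3 → {B}; color 4 → {A, D}. Every edge joins two different colors.

4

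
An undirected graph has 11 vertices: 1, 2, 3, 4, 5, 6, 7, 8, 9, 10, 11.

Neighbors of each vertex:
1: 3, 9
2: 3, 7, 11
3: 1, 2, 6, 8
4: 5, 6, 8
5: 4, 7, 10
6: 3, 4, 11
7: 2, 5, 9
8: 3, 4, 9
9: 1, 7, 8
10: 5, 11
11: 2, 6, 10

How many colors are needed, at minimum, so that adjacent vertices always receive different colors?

The cycle 7-9-1-3-2-7 has odd length 5, so it cannot be 2-colored; at least 3 colors are needed.
3 colors suffice: color a → {3, 5, 9, 11}; color b → {1, 2, 6, 8, 10}; color c → {4, 7}. Every edge joins two different colors.

3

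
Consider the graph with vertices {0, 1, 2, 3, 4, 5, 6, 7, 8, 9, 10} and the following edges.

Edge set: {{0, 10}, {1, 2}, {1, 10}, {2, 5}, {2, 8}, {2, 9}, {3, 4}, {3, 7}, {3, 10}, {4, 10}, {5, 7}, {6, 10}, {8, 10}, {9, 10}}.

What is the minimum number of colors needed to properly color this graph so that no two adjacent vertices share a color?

3

3, 4, 10 are pairwise adjacent, so at least 3 colors are needed.
One proper 3-coloring: 0=blue, 1=blue, 2=red, 3=blue, 4=green, 5=blue, 6=blue, 7=red, 8=blue, 9=blue, 10=red. No two adjacent vertices share a color.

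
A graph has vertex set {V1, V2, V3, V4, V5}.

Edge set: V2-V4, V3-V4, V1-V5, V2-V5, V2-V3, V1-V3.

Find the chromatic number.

3

V2, V3, V4 are mutually adjacent, so at least 3 colors are needed.
One proper 3-coloring: V1=R, V2=R, V3=B, V4=G, V5=B. No two adjacent vertices share a color.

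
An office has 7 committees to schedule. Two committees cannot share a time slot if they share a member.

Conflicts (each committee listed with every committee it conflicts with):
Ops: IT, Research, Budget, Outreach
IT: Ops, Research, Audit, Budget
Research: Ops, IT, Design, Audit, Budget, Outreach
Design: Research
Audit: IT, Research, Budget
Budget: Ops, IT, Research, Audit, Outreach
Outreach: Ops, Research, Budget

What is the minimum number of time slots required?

4

Ops, Research, Budget, Outreach pairwise conflict, so at least 4 time slots are needed.
4 time slots suffice: time slot 1 → {Research}; time slot 2 → {Design, Budget}; time slot 3 → {Ops, Audit}; time slot 4 → {IT, Outreach}. Each listed conflict is separated.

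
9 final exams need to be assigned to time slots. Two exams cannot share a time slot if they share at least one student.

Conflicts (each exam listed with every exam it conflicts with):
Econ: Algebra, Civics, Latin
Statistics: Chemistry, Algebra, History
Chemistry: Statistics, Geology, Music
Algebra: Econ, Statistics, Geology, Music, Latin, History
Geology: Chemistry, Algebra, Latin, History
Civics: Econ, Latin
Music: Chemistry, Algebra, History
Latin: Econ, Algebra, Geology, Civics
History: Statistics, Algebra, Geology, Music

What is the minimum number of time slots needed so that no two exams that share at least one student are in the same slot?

Econ, Civics, Latin all conflict with each other, so at least 3 time slots are needed.
3 time slots suffice: time slot 1 → {Chemistry, Algebra, Civics}; time slot 2 → {Latin, History}; time slot 3 → {Econ, Statistics, Geology, Music}. Each listed conflict is separated.

3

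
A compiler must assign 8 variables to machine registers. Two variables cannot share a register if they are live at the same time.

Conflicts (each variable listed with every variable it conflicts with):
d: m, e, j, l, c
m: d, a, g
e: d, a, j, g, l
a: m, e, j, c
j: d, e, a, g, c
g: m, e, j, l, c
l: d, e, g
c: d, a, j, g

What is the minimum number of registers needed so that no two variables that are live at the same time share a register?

e, g, l are mutually in conflict, so at least 3 registers are needed.
Using 3 registers: d=1, m=2, e=2, a=1, j=3, g=1, l=3, c=2. Every pair that conflicts lands in different registers.

3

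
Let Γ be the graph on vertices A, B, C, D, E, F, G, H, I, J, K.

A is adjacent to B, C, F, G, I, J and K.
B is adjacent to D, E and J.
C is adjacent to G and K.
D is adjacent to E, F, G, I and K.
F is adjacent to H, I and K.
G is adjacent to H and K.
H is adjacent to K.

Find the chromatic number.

A, C, G, K are mutually adjacent (a clique of size 4), so at least 4 colors are needed.
4 colors suffice: A=red, B=blue, C=yellow, D=red, E=green, F=green, G=green, H=red, I=blue, J=green, K=blue. No two adjacent vertices share a color.

4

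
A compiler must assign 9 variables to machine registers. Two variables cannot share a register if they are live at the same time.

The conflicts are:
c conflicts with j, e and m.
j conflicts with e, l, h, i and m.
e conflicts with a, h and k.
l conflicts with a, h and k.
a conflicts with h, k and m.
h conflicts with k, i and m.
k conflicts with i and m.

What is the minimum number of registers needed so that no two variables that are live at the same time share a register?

4

l, a, h, k pairwise conflict, so at least 4 registers are needed.
Using 4 registers: c=1, j=2, e=3, l=3, a=4, h=1, k=2, i=3, m=3. No two conflicting variables share a register.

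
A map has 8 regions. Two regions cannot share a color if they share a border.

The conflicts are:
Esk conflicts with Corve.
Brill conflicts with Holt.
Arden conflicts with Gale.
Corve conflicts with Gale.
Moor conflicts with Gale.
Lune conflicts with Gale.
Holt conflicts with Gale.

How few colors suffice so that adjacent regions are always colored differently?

2

Holt and Gale conflict, so at least 2 colors are needed.
2 colors suffice: color 1 → {Esk, Brill, Gale}; color 2 → {Arden, Corve, Moor, Lune, Holt}. No two conflicting regions share a color.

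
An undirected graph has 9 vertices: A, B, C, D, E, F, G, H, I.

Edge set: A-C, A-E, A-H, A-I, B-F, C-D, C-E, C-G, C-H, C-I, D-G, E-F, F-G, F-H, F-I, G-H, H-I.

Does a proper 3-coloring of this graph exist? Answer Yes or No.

A, C, H, I are pairwise adjacent (a clique of size 4), so at least 4 colors are needed.
So 3 colors are not enough.

No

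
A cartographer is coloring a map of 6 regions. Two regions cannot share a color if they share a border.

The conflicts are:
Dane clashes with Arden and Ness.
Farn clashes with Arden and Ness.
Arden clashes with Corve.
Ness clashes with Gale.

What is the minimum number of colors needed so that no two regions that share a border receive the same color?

2

Farn and Arden conflict, so at least 2 colors are needed.
One proper 2-coloring: Dane=2, Farn=2, Arden=1, Ness=1, Gale=2, Corve=2. No two conflicting regions share a color.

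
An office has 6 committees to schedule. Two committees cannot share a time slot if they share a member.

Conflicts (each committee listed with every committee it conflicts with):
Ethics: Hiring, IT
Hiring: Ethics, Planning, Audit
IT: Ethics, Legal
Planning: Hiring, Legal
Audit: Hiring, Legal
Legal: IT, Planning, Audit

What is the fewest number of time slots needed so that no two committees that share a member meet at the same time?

3

The cycle Ethics-Hiring-Audit-Legal-IT-Ethics has odd length 5, so it cannot be 2-colored; at least 3 time slots are needed.
3 time slots suffice: Ethics=3, Hiring=1, IT=2, Planning=2, Audit=2, Legal=1. No two conflicting committees share a time slot.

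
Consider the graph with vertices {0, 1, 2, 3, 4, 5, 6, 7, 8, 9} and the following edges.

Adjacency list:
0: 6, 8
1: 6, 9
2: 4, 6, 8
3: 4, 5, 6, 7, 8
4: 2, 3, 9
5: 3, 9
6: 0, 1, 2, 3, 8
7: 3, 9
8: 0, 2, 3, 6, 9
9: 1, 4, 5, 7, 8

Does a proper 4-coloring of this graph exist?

The chromatic number is 3. 3, 6, 8 are pairwise adjacent, so at least 3 colors are needed.
A valid assignment using 3 colors: 0=a, 1=b, 2=a, 3=a, 4=b, 5=b, 6=c, 7=b, 8=b, 9=a.
Since 4 ≥ 3, a proper 4-coloring certainly exists.

Yes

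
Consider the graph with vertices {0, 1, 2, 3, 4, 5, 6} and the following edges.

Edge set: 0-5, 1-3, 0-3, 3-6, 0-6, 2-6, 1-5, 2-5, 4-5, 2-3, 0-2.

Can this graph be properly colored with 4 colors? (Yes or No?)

The chromatic number is 4. 0, 2, 3, 6 form a clique, so at least 4 colors are needed.
4 colors suffice: 0=b, 1=a, 2=a, 3=c, 4=a, 5=c, 6=d.
That is already a proper 4-coloring.

Yes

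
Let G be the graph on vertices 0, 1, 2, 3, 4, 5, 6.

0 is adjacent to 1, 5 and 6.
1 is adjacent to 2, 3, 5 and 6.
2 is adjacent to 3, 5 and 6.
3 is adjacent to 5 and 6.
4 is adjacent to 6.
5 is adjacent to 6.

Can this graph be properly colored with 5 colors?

Yes

The chromatic number is 5. 1, 2, 3, 5, 6 are pairwise adjacent (a clique of size 5), so at least 5 colors are needed.
5 colors suffice: 0=d, 1=b, 2=e, 3=d, 4=b, 5=c, 6=a.
That is already a proper 5-coloring.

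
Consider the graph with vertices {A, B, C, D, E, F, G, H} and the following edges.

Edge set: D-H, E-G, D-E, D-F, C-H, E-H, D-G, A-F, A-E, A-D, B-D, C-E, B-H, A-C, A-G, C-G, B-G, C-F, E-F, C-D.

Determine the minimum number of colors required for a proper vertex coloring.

A, C, D, E, F are pairwise adjacent (a clique of size 5), so at least 5 colors are needed.
A valid assignment using 5 colors: A=purple, B=blue, C=green, D=red, E=blue, F=yellow, G=yellow, H=yellow. Every edge joins two different colors.

5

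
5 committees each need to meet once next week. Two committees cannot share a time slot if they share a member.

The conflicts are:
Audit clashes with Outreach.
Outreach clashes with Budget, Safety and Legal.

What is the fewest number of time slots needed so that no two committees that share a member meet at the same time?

Outreach and Legal conflict, so at least 2 time slots are needed.
2 time slots suffice: time slot 1 → {Outreach}; time slot 2 → {Audit, Budget, Safety, Legal}. Every pair that conflicts lands in different time slots.

2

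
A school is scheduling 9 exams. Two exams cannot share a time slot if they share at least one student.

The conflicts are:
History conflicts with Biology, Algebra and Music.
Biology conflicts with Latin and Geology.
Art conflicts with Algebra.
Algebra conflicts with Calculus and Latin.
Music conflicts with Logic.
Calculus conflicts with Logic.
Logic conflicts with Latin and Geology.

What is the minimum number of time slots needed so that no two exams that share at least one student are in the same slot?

3

The cycle Music-Logic-Geology-Biology-History-Music has odd length 5, so it cannot be 2-colored; at least 3 time slots are needed.
3 time slots suffice: History=2, Biology=1, Art=2, Algebra=1, Music=3, Calculus=2, Logic=1, Latin=2, Geology=2. Each listed conflict is separated.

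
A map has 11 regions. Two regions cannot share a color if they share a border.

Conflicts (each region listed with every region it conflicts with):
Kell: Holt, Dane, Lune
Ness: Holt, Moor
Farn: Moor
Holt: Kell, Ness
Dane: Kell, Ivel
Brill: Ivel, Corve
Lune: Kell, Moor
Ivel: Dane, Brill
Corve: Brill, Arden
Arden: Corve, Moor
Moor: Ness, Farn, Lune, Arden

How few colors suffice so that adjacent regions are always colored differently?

The cycle Moor-Ness-Holt-Kell-Lune-Moor has odd length 5, so it cannot be 2-colored; at least 3 colors are needed.
3 colors suffice: color 1 → {Kell, Brill, Moor}; color 2 → {Farn, Holt, Dane, Lune, Corve}; color 3 → {Ness, Ivel, Arden}. Each listed conflict is separated.

3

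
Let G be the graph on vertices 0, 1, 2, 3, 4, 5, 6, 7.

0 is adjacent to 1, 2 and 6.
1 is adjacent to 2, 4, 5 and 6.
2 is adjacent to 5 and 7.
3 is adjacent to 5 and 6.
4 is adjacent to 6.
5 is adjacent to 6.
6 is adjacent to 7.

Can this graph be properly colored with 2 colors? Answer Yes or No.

No

1, 4, 6 are pairwise adjacent, so at least 3 colors are needed.
So 2 colors are not enough.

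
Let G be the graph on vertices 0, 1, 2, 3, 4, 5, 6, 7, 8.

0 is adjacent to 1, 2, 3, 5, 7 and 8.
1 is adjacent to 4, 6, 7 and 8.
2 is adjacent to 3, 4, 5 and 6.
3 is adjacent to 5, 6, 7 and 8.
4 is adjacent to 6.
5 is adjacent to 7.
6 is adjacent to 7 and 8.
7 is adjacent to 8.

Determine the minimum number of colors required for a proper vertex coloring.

4

1, 6, 7, 8 are pairwise adjacent (a clique of size 4), so at least 4 colors are needed.
4 colors suffice: color red → {0, 6}; color blue → {2, 7}; color green → {1, 3}; color yellow → {4, 5, 8}. Each edge has distinct colors on its endpoints.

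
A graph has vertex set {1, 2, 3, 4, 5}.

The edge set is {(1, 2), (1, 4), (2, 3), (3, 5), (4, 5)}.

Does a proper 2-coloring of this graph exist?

No

The cycle 4-5-3-2-1-4 has odd length 5, so it cannot be 2-colored; at least 3 colors are needed.
So 2 colors are not enough.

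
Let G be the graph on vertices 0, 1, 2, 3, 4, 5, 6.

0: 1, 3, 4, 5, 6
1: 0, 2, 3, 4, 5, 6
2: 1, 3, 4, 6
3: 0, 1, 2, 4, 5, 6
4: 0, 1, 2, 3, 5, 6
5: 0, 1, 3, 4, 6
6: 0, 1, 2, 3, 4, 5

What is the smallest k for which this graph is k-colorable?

6

0, 1, 3, 4, 5, 6 are mutually adjacent (a clique of size 6), so at least 6 colors are needed.
6 colors suffice: color red → {6}; color blue → {1}; color green → {4}; color yellow → {3}; color purple → {2, 5}; color orange → {0}. Each edge has distinct colors on its endpoints.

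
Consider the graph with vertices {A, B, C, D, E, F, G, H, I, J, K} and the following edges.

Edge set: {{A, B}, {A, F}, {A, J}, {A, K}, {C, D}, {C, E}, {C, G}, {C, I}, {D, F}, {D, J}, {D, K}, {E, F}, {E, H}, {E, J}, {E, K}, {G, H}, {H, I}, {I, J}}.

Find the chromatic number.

D and K are adjacent, so at least 2 colors are needed.
2 colors suffice: A=1, B=2, C=2, D=1, E=1, F=2, G=1, H=2, I=1, J=2, K=2. Every edge joins two different colors.

2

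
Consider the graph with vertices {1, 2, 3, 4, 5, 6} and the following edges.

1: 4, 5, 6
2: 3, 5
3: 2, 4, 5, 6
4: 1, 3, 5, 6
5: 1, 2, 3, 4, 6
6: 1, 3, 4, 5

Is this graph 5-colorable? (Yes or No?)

The chromatic number is 4. 1, 4, 5, 6 are pairwise adjacent (a clique of size 4), so at least 4 colors are needed.
4 colors suffice: 1=c, 2=b, 3=c, 4=d, 5=a, 6=b.
Since 5 ≥ 4, a proper 5-coloring certainly exists.

Yes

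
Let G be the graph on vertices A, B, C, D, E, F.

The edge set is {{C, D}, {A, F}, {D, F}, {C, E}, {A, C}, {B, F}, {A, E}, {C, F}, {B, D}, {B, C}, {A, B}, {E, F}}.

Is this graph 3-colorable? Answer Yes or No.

B, C, D, F are pairwise adjacent (a clique of size 4), so at least 4 colors are needed.
So 3 colors are not enough.

No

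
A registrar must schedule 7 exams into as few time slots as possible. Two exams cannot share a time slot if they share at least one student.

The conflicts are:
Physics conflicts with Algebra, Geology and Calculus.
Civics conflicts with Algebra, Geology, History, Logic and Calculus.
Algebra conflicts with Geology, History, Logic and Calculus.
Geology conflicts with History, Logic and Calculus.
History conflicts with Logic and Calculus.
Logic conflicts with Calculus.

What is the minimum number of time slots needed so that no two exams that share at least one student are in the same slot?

6

Civics, Algebra, Geology, History, Logic, Calculus are mutually in conflict, so at least 6 time slots are needed.
6 time slots suffice: Physics=4, Civics=4, Algebra=3, Geology=1, History=5, Logic=6, Calculus=2. Every pair that conflicts lands in different time slots.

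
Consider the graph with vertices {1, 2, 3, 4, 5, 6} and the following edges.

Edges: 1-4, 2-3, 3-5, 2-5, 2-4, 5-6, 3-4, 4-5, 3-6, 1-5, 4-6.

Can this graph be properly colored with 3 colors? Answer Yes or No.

No

3, 4, 5, 6 form a clique, so at least 4 colors are needed.
So 3 colors are not enough.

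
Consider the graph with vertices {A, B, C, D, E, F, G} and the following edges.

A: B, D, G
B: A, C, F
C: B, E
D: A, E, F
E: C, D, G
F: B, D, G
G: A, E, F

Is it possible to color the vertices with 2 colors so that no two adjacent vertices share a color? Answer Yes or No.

The cycle E-C-B-A-G-E has odd length 5, so it cannot be 2-colored; at least 3 colors are needed.
So 2 colors are not enough.

No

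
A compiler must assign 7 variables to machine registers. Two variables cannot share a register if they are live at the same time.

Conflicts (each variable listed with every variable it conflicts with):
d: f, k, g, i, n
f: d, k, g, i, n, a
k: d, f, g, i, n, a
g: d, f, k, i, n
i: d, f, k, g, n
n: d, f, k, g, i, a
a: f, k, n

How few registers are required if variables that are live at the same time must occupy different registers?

d, f, k, g, i, n pairwise conflict, so at least 6 registers are needed.
A valid assignment using 6 registers: d=5, f=2, k=3, g=6, i=4, n=1, a=4. Every pair that conflicts lands in different registers.

6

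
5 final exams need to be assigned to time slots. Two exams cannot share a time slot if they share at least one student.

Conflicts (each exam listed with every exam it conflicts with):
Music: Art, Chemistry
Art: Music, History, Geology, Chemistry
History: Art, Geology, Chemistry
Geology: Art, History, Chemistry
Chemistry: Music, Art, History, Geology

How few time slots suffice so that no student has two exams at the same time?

Art, History, Geology, Chemistry are mutually in conflict, so at least 4 time slots are needed.
4 time slots suffice: time slot 1 → {Chemistry}; time slot 2 → {Art}; time slot 3 → {Music, History}; time slot 4 → {Geology}. Each listed conflict is separated.

4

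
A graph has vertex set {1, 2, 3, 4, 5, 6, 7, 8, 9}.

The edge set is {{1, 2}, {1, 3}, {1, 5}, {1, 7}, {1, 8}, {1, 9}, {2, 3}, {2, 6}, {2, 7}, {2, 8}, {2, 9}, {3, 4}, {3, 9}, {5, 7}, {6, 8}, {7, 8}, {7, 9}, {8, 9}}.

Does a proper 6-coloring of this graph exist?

The chromatic number is 5. 1, 2, 7, 8, 9 form a clique, so at least 5 colors are needed.
5 colors suffice: color red → {1, 4, 6}; color blue → {2, 5}; color green → {3, 7}; color yellow → {8}; color purple → {9}.
Since 6 ≥ 5, a proper 6-coloring certainly exists.

Yes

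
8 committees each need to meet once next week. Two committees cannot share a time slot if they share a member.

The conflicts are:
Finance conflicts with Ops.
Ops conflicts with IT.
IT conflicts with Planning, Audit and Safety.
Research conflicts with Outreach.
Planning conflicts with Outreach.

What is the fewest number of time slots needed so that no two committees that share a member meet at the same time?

2

IT and Planning conflict, so at least 2 time slots are needed.
2 time slots suffice: time slot 1 → {Finance, IT, Outreach}; time slot 2 → {Ops, Research, Planning, Audit, Safety}. No two conflicting committees share a time slot.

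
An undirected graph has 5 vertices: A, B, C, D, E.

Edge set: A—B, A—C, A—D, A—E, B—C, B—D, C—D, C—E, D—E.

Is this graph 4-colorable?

Yes

The chromatic number is 4. A, B, C, D are pairwise adjacent (a clique of size 4), so at least 4 colors are needed.
4 colors suffice: color red → {D}; color blue → {A}; color green → {C}; color yellow → {B, E}.
That is already a proper 4-coloring.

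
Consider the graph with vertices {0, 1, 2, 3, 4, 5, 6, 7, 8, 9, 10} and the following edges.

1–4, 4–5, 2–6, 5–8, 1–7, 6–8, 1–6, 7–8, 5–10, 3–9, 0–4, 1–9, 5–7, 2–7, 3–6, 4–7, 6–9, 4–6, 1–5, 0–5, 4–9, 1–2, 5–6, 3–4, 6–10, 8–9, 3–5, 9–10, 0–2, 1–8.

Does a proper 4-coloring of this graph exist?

The chromatic number is 4. 3, 4, 6, 9 form a clique, so at least 4 colors are needed.
4 colors suffice: color a → {0, 6, 7}; color b → {2, 5, 9}; color c → {1, 3, 10}; color d → {4, 8}.
That is already a proper 4-coloring.

Yes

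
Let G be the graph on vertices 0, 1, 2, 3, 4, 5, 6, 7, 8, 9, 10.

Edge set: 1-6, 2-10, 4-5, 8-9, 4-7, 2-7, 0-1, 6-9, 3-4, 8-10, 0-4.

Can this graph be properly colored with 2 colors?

No

The cycle 9-8-10-2-7-4-0-1-6-9 has odd length 9, so it cannot be 2-colored; at least 3 colors are needed.
So 2 colors are not enough.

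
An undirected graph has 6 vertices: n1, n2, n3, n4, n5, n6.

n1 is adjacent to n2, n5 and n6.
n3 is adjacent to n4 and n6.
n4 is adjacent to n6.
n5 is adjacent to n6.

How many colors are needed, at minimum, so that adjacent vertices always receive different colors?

3

n1, n5, n6 are pairwise adjacent, so at least 3 colors are needed.
3 colors suffice: color 1 → {n2, n6}; color 2 → {n1, n4}; color 3 → {n3, n5}. Every edge joins two different colors.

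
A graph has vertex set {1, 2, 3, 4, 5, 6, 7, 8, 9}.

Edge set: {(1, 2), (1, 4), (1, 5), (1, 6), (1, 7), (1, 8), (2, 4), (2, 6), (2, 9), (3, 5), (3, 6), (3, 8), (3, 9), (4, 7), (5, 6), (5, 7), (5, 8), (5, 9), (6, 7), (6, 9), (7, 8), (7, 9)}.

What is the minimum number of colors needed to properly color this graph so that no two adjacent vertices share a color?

4

5, 6, 7, 9 are pairwise adjacent (a clique of size 4), so at least 4 colors are needed.
4 colors suffice: color a → {4, 6, 8}; color b → {2, 5}; color c → {1, 9}; color d → {3, 7}. Each edge has distinct colors on its endpoints.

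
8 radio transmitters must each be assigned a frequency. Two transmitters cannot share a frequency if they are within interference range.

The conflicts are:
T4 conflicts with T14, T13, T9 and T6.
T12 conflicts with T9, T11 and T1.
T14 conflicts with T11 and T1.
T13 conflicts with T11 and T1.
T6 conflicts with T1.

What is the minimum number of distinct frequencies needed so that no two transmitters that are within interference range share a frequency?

The cycle T9-T4-T6-T1-T12-T9 has odd length 5, so it cannot be 2-colored; at least 3 frequencies are needed.
3 frequencies suffice: T4=1, T12=2, T14=2, T13=2, T9=3, T11=1, T6=2, T1=1. No two conflicting transmitters share a frequency.

3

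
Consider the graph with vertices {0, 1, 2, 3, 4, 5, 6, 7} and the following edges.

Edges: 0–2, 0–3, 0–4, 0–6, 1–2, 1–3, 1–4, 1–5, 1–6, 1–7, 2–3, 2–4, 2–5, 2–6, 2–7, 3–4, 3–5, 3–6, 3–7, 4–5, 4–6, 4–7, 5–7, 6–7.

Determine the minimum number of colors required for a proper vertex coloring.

6

1, 2, 3, 4, 5, 7 are pairwise adjacent (a clique of size 6), so at least 6 colors are needed.
6 colors suffice: color a → {3}; color b → {4}; color c → {2}; color d → {5, 6}; color e → {0, 7}; color f → {1}. No two adjacent vertices share a color.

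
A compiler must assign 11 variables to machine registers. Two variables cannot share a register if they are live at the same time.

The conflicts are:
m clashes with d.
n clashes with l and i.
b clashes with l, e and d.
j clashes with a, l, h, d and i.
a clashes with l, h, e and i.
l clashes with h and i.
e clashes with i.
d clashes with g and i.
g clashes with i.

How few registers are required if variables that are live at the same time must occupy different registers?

j, a, l, i are mutually in conflict, so at least 4 registers are needed.
Using 4 registers: m=1, n=3, b=1, j=3, a=4, l=2, h=1, e=2, d=2, g=3, i=1. No two conflicting variables share a register.

4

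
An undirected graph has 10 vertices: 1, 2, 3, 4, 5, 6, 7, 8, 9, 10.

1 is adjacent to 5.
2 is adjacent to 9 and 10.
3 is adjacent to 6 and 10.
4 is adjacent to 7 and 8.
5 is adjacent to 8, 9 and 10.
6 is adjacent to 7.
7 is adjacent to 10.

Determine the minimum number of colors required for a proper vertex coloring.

The cycle 4-7-10-5-8-4 has odd length 5, so it cannot be 2-colored; at least 3 colors are needed.
One proper 3-coloring: 1=a, 2=b, 3=b, 4=a, 5=b, 6=a, 7=b, 8=c, 9=a, 10=a. No two adjacent vertices share a color.

3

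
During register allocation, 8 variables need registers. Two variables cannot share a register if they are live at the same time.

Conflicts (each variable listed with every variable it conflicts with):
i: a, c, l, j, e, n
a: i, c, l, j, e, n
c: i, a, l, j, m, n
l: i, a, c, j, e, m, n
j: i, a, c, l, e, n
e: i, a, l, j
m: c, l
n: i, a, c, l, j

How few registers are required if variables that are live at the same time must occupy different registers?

i, a, c, l, j, n are mutually in conflict, so at least 6 registers are needed.
Using 6 registers: i=3, a=4, c=2, l=1, j=5, e=2, m=3, n=6. Each listed conflict is separated.

6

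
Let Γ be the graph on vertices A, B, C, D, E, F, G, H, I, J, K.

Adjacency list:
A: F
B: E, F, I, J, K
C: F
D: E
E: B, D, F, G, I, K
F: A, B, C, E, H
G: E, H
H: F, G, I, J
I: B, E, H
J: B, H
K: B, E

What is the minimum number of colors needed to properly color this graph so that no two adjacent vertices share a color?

3

B, E, K form a triangle, so at least 3 colors are needed.
A valid assignment using 3 colors: A=1, B=2, C=1, D=2, E=1, F=3, G=2, H=1, I=3, J=3, K=3. No two adjacent vertices share a color.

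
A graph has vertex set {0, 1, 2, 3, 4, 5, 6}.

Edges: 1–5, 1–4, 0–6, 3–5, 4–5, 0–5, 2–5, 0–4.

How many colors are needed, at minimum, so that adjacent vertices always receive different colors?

1, 4, 5 are pairwise adjacent, so at least 3 colors are needed.
3 colors suffice: color a → {5, 6}; color b → {2, 3, 4}; color c → {0, 1}. No two adjacent vertices share a color.

3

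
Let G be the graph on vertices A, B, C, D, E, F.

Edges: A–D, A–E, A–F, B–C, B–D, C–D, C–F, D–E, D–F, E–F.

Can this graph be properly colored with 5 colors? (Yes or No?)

The chromatic number is 4. A, D, E, F are mutually adjacent (a clique of size 4), so at least 4 colors are needed.
4 colors suffice: color red → {D}; color blue → {B, F}; color green → {A, C}; color yellow → {E}.
Since 5 ≥ 4, a proper 5-coloring certainly exists.

Yes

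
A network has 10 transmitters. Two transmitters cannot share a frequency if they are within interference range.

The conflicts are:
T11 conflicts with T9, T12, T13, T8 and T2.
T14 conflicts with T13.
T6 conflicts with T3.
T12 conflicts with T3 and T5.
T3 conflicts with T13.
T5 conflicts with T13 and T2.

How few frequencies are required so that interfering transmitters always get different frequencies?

T6 and T3 conflict, so at least 2 frequencies are needed.
2 frequencies suffice: T11=1, T14=1, T6=2, T9=2, T12=2, T3=1, T5=1, T13=2, T8=2, T2=2. Each listed conflict is separated.

2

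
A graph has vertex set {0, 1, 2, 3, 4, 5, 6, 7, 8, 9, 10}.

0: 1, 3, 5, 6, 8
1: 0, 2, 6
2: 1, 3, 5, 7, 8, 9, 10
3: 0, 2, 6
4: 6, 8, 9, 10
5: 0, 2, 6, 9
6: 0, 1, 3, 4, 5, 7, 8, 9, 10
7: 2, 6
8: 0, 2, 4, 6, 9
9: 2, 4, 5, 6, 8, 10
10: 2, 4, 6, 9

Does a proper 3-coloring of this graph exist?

4, 6, 9, 10 are mutually adjacent (a clique of size 4), so at least 4 colors are needed.
So 3 colors are not enough.

No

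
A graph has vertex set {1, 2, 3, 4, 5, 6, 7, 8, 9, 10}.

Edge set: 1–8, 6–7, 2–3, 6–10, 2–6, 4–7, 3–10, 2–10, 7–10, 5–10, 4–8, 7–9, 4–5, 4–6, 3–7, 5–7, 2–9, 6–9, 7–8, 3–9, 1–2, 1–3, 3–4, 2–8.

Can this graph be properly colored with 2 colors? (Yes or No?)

No

2, 6, 9 are mutually adjacent, so at least 3 colors are needed.
So 2 colors are not enough.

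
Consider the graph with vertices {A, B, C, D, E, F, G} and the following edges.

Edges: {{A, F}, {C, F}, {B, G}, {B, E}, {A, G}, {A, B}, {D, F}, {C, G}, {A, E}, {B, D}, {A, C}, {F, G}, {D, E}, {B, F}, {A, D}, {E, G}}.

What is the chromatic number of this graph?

A, B, D, F are pairwise adjacent (a clique of size 4), so at least 4 colors are needed.
4 colors suffice: color 1 → {A}; color 2 → {E, F}; color 3 → {B, C}; color 4 → {D, G}. Every edge joins two different colors.

4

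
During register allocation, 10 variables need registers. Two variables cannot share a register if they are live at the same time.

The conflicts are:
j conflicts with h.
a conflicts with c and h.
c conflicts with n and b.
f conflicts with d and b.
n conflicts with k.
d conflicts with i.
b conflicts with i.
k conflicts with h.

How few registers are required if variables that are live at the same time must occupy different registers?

3

The cycle n-k-h-a-c-n has odd length 5, so it cannot be 2-colored; at least 3 registers are needed.
A valid assignment using 3 registers: j=2, a=2, c=1, f=3, n=2, d=1, b=2, k=3, h=1, i=3. Every pair that conflicts lands in different registers.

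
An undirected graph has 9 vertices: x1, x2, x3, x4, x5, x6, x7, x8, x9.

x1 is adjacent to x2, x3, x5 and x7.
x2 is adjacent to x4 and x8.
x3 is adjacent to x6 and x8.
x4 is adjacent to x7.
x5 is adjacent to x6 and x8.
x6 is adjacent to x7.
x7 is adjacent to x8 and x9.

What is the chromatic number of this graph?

x1 and x3 are adjacent, so at least 2 colors are needed.
2 colors suffice: x1=B, x2=R, x3=R, x4=B, x5=R, x6=B, x7=R, x8=B, x9=B. No two adjacent vertices share a color.

2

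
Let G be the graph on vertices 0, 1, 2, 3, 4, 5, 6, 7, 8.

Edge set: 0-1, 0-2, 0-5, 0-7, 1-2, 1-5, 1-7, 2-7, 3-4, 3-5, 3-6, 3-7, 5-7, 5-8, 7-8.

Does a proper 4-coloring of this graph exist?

The chromatic number is 4. 0, 1, 5, 7 form a clique, so at least 4 colors are needed.
4 colors suffice: color a → {4, 6, 7}; color b → {2, 5}; color c → {1, 3, 8}; color d → {0}.
That is already a proper 4-coloring.

Yes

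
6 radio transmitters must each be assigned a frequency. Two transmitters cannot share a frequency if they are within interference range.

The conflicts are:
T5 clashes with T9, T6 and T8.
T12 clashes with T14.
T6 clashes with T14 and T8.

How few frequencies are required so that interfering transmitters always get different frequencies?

T5, T6, T8 all conflict with each other, so at least 3 frequencies are needed.
A valid assignment using 3 frequencies: T5=2, T9=1, T12=1, T6=1, T14=2, T8=3. Every pair that conflicts lands in different frequencies.

3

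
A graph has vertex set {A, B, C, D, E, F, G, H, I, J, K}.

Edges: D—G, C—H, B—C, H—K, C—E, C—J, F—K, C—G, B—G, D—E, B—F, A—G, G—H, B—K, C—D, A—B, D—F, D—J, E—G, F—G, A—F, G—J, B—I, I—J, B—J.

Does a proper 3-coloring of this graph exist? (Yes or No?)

C, D, E, G form a clique, so at least 4 colors are needed.
So 3 colors are not enough.

No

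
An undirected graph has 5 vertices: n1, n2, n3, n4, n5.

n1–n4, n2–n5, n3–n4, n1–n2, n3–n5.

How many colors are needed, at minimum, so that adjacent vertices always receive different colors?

3

The cycle n2-n1-n4-n3-n5-n2 has odd length 5, so it cannot be 2-colored; at least 3 colors are needed.
A valid assignment using 3 colors: n1=blue, n2=red, n3=blue, n4=red, n5=green. Each edge has distinct colors on its endpoints.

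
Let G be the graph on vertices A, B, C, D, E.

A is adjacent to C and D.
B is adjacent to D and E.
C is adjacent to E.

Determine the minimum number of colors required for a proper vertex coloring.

3

The cycle B-E-C-A-D-B has odd length 5, so it cannot be 2-colored; at least 3 colors are needed.
3 colors suffice: color red → {B, C}; color blue → {D, E}; color green → {A}. Every edge joins two different colors.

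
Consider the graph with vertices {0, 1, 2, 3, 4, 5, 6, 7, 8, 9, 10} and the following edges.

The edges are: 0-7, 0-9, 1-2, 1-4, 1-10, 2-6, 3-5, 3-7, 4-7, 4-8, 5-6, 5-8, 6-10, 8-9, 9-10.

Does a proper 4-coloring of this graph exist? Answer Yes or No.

The chromatic number is 3. The cycle 4-7-3-5-8-4 has odd length 5, so it cannot be 2-colored; at least 3 colors are needed.
3 colors suffice: color a → {1, 5, 7, 9}; color b → {0, 3, 6, 8}; color c → {2, 4, 10}.
Since 4 ≥ 3, a proper 4-coloring certainly exists.

Yes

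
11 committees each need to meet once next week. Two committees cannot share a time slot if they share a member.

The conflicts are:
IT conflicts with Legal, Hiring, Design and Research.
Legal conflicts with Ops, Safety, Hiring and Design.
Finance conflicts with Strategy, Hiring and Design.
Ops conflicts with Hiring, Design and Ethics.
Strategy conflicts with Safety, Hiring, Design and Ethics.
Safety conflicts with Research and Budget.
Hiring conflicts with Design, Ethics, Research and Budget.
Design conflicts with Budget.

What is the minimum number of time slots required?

4

Finance, Strategy, Hiring, Design pairwise conflict, so at least 4 time slots are needed.
Using 4 time slots: IT=4, Legal=3, Finance=4, Ops=4, Strategy=3, Safety=1, Hiring=1, Design=2, Ethics=2, Research=2, Budget=3. Every pair that conflicts lands in different time slots.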